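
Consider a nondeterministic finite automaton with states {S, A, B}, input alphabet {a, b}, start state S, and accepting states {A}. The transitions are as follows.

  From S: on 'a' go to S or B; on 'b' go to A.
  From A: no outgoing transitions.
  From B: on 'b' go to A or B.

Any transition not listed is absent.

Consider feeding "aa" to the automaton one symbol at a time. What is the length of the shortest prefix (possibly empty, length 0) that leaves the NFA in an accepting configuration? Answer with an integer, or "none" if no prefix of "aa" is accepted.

Start in {S}.
Read 'a': S→{S, B}; now {S, B}.
Read 'a': S→{S, B}, B→∅; now {S, B}.
No reachable set along the way intersects F.

none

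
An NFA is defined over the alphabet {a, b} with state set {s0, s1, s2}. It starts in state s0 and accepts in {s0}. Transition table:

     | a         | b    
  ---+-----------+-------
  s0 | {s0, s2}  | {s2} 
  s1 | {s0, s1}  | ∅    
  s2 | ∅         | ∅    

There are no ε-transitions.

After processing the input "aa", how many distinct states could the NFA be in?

2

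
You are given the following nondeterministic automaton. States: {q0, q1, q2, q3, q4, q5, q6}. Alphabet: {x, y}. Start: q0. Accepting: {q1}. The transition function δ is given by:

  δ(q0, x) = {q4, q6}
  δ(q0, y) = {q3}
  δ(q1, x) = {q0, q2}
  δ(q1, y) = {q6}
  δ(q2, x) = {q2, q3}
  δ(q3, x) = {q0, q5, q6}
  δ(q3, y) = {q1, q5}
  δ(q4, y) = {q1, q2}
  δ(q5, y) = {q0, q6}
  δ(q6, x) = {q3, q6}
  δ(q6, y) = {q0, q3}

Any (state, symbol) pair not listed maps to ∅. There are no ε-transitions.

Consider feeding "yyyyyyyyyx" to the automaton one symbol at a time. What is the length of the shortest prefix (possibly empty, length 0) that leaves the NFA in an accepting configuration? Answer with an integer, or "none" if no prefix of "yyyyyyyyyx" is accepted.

2

Start in {q0}.
Read 'y': {q0} → {q3}.
Read 'y': {q3} → {q1, q5}.
None of the earlier sets intersect F, but {q1, q5} does.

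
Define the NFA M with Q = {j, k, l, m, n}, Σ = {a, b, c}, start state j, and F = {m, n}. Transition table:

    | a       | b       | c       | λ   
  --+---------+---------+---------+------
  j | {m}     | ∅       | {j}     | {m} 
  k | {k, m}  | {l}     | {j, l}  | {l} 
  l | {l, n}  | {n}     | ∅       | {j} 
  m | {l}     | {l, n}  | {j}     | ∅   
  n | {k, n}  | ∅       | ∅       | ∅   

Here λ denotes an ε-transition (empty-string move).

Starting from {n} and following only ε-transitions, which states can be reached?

{n}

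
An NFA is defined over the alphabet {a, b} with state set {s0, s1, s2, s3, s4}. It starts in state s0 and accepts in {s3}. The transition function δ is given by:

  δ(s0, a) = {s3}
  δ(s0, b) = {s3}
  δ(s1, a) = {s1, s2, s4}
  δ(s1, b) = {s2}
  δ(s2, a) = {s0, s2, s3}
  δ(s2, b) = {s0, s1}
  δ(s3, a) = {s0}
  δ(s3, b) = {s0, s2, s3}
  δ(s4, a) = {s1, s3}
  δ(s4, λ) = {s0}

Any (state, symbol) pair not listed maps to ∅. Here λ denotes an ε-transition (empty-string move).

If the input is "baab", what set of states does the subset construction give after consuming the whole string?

Start in {s0}.
Read 'b': s0→{s3}; now {s3}.
Read 'a': s3→{s0}; now {s0}.
Read 'a': s0→{s3}; now {s3}.
Read 'b': s3→{s0, s2, s3}; now {s0, s2, s3}.

{s0, s2, s3}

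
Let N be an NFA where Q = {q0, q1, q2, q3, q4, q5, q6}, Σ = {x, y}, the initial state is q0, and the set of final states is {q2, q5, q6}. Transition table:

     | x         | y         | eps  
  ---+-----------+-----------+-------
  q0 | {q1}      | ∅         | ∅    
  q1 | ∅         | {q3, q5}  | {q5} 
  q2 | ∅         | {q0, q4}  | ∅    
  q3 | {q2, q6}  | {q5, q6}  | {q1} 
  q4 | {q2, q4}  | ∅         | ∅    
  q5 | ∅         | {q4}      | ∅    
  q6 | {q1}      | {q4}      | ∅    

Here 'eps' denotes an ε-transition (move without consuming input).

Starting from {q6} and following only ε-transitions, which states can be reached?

Begin with {q6}.
No ε-moves leave this set, so the closure equals the set itself.

{q6}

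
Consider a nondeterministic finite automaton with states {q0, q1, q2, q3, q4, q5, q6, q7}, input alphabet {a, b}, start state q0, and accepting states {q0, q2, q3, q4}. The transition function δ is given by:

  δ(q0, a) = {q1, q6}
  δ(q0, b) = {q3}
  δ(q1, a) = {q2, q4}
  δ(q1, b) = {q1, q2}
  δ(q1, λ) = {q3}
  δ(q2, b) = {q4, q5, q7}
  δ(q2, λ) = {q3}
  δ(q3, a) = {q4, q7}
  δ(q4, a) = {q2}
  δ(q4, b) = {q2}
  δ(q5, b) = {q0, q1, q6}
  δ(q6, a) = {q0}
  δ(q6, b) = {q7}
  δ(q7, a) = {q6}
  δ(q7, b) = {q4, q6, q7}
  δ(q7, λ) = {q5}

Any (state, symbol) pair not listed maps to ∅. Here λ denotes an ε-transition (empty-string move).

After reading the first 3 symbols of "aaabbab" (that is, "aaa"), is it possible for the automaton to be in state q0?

No

Start in {q0}.
Read 'a': {q0} → {q1, q3, q6}.
Read 'a': {q1, q3, q6} → {q0, q2, q3, q4, q5, q7}.
Read 'a': {q0, q2, q3, q4, q5, q7} → {q1, q2, q3, q4, q5, q6, q7}.
State q0 is not in {q1, q2, q3, q4, q5, q6, q7}.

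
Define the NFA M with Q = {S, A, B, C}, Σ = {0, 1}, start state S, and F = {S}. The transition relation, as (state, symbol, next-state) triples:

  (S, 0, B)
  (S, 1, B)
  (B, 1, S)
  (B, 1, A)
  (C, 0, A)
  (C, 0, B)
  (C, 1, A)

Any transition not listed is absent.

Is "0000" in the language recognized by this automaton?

Start in {S}.
Read '0': S→{B}; now {B}.
Read '0': B→∅; now ∅.
The set is empty and remains empty for the remaining 2 symbols.
The final set ∅ contains no accepting state.

No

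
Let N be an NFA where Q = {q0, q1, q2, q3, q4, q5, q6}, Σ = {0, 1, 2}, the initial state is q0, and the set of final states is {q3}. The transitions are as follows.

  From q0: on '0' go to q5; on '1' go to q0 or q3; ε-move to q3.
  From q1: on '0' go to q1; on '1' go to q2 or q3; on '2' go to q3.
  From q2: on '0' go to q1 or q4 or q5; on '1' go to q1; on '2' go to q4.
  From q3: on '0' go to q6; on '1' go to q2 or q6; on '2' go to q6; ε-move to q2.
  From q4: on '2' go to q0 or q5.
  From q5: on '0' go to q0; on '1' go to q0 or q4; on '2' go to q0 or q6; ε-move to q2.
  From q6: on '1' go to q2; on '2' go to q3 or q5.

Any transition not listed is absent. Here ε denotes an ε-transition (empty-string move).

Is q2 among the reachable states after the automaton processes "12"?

Yes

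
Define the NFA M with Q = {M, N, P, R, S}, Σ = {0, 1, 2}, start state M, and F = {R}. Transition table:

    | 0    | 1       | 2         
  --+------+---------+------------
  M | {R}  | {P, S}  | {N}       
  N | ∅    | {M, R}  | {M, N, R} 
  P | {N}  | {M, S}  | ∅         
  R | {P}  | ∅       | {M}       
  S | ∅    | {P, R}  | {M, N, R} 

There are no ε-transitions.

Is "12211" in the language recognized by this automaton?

Start in {M}.
Read '1': {M} → {P, S}.
Read '2': {P, S} → {M, N, R}.
Read '2': {M, N, R} → {M, N, R}.
Read '1': {M, N, R} → {M, P, R, S}.
Read '1': {M, P, R, S} → {M, P, R, S}.
The final set {M, P, R, S} contains the accepting state R.

Yes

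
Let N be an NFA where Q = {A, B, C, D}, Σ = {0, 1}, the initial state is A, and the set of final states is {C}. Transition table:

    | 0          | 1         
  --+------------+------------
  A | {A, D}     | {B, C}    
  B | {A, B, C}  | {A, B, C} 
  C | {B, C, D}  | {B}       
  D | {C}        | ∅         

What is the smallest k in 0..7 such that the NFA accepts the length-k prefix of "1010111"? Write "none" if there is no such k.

Start in {A}.
Read '1': A→{B, C}; now {B, C}.
None of the earlier sets intersect F, but {B, C} does.

1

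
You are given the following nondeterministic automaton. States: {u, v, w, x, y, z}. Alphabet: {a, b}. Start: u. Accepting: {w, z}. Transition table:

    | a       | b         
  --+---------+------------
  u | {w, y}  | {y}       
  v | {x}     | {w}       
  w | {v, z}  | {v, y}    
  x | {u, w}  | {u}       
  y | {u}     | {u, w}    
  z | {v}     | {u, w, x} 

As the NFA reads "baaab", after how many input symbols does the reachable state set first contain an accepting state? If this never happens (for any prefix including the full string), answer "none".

Start in {u}.
Read 'b': u→{y}; now {y}.
Read 'a': y→{u}; now {u}.
Read 'a': u→{w, y}; now {w, y}.
None of the earlier sets intersect F, but {w, y} does.

3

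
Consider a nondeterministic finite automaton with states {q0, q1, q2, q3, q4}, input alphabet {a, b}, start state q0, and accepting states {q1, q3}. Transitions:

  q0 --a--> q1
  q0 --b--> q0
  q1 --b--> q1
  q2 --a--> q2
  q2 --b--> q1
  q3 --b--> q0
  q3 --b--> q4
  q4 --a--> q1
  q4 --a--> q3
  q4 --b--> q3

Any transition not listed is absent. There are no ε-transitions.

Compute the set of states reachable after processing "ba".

Start in {q0}.
Read 'b': q0→{q0}; now {q0}.
Read 'a': q0→{q1}; now {q1}.

{q1}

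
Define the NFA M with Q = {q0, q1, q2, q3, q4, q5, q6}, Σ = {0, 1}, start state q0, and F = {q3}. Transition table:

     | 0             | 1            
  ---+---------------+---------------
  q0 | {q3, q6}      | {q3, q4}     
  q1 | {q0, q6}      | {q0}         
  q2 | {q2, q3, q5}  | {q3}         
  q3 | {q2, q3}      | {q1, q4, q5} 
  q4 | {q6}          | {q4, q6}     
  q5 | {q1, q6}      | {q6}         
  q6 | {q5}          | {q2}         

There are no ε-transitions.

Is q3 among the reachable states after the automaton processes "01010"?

Yes

Start in {q0}.
Read '0': q0→{q3, q6}; now {q3, q6}.
Read '1': q3→{q1, q4, q5}, q6→{q2}; now {q1, q2, q4, q5}.
Read '0': q1→{q0, q6}, q2→{q2, q3, q5}, q4→{q6}, q5→{q1, q6}; now {q0, q1, q2, q3, q5, q6}.
Read '1': q0→{q3, q4}, q1→{q0}, q2→{q3}, q3→{q1, q4, q5}, q5→{q6}, q6→{q2}; now {q0, q1, q2, q3, q4, q5, q6}.
Read '0': q0→{q3, q6}, q1→{q0, q6}, q2→{q2, q3, q5}, q3→{q2, q3}, q4→{q6}, q5→{q1, q6}, q6→{q5}; now {q0, q1, q2, q3, q5, q6}.
State q3 is in {q0, q1, q2, q3, q5, q6}.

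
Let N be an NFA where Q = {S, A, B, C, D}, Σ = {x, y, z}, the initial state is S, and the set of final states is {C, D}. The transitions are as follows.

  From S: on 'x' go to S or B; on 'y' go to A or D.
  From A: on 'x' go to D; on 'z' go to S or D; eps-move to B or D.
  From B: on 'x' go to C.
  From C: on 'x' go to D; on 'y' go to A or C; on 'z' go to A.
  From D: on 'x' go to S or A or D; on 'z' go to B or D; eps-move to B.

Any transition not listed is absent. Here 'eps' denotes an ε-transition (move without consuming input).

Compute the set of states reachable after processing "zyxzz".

∅

Start in {S}.
Read 'z': S→∅; now ∅.
The set is empty and remains empty for the remaining 4 symbols.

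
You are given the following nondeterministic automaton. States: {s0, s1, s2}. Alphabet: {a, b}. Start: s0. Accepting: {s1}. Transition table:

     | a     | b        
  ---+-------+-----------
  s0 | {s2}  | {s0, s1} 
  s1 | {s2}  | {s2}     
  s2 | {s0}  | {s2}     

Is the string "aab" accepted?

Yes

Start in {s0}.
Read 'a': {s0} → {s2}.
Read 'a': {s2} → {s0}.
Read 'b': {s0} → {s0, s1}.
The final set {s0, s1} contains the accepting state s1.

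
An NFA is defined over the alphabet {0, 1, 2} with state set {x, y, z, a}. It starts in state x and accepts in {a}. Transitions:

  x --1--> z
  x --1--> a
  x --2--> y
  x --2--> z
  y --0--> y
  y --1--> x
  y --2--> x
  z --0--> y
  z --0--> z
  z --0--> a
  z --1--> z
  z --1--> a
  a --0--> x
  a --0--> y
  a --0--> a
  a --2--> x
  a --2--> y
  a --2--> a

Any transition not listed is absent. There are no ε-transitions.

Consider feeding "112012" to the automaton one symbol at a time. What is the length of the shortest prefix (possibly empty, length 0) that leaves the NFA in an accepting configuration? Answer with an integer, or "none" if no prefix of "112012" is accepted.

1

Start in {x}.
Read '1': x→{z, a}; now {z, a}.
None of the earlier sets intersect F, but {z, a} does.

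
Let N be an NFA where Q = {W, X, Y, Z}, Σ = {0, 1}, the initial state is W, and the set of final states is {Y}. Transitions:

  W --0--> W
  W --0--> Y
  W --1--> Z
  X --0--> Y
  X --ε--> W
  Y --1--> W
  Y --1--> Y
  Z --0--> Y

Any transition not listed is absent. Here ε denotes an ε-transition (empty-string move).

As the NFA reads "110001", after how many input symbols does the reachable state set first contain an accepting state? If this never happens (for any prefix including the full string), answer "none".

none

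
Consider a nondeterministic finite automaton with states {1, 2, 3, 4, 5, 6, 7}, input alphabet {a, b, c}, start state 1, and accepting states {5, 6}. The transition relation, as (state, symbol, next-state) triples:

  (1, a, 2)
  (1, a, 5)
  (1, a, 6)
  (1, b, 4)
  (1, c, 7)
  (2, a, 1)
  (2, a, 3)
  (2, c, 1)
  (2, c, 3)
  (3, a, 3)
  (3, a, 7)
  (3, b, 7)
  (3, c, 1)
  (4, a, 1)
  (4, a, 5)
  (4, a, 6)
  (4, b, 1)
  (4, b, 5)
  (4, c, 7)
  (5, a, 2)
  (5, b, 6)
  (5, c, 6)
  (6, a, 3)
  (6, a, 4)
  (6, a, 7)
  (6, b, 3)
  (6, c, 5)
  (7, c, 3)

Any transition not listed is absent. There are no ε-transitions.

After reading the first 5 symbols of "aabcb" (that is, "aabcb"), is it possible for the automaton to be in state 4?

No

Start in {1}.
Read 'a': {1} → {2, 5, 6}.
Read 'a': {2, 5, 6} → {1, 2, 3, 4, 7}.
Read 'b': {1, 2, 3, 4, 7} → {1, 4, 5, 7}.
Read 'c': {1, 4, 5, 7} → {3, 6, 7}.
Read 'b': {3, 6, 7} → {3, 7}.
State 4 is not in {3, 7}.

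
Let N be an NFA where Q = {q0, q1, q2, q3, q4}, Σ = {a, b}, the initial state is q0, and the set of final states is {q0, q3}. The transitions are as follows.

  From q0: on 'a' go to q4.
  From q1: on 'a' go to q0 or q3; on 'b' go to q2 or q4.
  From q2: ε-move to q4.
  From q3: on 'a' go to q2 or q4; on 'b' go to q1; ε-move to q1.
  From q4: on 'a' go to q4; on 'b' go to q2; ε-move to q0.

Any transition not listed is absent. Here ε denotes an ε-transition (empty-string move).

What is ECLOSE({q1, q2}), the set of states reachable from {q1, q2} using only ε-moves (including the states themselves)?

{q0, q1, q2, q4}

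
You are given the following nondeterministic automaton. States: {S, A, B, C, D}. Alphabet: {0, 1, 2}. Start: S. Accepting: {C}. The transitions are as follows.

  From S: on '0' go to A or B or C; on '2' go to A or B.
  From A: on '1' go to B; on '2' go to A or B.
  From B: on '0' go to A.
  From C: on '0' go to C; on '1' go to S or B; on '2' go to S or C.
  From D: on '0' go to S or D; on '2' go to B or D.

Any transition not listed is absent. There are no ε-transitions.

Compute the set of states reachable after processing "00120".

{A}

Start in {S}.
Read '0': S→{A, B, C}; now {A, B, C}.
Read '0': A→∅, B→{A}, C→{C}; now {A, C}.
Read '1': A→{B}, C→{S, B}; now {S, B}.
Read '2': S→{A, B}, B→∅; now {A, B}.
Read '0': A→∅, B→{A}; now {A}.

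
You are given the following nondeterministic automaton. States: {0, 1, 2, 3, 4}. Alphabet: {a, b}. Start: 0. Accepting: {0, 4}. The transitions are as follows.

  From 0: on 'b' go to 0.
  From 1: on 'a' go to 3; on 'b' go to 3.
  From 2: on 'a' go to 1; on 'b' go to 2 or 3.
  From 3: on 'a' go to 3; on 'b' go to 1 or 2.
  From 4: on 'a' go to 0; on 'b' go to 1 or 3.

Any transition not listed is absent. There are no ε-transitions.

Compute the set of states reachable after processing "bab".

∅

Start in {0}.
Read 'b': {0} → {0}.
Read 'a': {0} → ∅.
The set is empty and remains empty for the remaining 1 symbol.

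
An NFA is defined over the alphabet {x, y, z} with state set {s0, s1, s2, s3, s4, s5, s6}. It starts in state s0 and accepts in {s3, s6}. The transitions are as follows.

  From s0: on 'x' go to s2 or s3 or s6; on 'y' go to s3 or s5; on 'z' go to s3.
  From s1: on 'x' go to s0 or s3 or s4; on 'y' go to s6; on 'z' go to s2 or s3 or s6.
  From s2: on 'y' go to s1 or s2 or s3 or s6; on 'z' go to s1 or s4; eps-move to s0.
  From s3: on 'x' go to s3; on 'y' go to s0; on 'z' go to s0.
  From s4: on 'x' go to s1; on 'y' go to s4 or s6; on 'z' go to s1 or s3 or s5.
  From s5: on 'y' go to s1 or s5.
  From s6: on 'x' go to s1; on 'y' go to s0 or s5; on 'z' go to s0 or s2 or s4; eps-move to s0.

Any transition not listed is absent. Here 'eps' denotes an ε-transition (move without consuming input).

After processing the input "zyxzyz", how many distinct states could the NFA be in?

7

Start in {s0}.
Read 'z': {s0} → {s3}.
Read 'y': {s3} → {s0}.
Read 'x': {s0} → {s0, s2, s3, s6}.
Read 'z': {s0, s2, s3, s6} → {s0, s1, s2, s3, s4}.
Read 'y': {s0, s1, s2, s3, s4} → {s0, s1, s2, s3, s4, s5, s6}.
Read 'z': {s0, s1, s2, s3, s4, s5, s6} → {s0, s1, s2, s3, s4, s5, s6}.
That set has 7 states.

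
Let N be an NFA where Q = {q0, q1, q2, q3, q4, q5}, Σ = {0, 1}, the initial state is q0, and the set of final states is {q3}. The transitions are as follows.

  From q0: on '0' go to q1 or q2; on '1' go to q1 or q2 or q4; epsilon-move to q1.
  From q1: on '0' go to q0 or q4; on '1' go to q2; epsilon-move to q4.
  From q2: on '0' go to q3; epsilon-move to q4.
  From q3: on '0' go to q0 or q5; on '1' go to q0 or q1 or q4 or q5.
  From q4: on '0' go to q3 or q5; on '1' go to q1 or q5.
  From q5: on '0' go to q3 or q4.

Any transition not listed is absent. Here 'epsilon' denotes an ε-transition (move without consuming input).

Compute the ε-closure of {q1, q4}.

Begin with {q1, q4}.
No ε-moves leave this set, so the closure equals the set itself.

{q1, q4}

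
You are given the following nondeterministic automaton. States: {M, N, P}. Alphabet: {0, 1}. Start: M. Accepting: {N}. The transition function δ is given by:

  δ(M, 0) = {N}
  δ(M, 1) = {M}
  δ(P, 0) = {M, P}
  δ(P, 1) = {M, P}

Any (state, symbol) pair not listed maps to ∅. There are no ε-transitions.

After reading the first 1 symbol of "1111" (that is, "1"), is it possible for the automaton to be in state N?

Start in {M}.
Read '1': {M} → {M}.
State N is not in {M}.

No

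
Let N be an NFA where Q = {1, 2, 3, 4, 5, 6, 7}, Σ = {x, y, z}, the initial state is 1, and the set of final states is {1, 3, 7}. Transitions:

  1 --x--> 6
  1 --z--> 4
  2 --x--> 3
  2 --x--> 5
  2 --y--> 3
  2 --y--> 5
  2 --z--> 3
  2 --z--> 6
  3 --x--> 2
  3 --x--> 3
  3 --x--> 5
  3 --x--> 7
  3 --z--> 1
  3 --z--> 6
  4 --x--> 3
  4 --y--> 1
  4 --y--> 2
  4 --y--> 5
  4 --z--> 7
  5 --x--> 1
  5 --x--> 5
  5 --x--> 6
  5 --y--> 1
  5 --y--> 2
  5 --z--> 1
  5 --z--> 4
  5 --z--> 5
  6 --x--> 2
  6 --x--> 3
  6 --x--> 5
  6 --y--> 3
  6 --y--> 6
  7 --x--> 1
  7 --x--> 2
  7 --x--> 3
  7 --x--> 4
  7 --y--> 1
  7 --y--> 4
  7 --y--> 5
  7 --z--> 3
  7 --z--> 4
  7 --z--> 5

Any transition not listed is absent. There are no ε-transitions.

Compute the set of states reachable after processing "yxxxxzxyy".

∅

Start in {1}.
Read 'y': 1→∅; now ∅.
The set is empty and remains empty for the remaining 8 symbols.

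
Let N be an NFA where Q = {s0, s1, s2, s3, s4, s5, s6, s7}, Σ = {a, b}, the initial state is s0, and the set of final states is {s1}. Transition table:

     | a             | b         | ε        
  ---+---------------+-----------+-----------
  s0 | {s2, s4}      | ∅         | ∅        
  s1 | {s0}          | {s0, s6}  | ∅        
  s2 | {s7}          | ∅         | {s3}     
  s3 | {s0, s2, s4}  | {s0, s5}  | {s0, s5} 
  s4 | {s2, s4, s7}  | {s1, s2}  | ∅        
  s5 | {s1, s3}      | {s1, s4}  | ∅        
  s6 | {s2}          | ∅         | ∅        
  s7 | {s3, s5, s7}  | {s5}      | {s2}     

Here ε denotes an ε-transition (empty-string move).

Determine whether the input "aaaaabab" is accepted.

Start in {s0}.
Read 'a': {s0} → {s0, s2, s3, s4, s5}.
Read 'a': {s0, s2, s3, s4, s5} → {s0, s1, s2, s3, s4, s5, s7}.
Read 'a': {s0, s1, s2, s3, s4, s5, s7} → {s0, s1, s2, s3, s4, s5, s7}.
Read 'a': {s0, s1, s2, s3, s4, s5, s7} → {s0, s1, s2, s3, s4, s5, s7}.
Read 'a': {s0, s1, s2, s3, s4, s5, s7} → {s0, s1, s2, s3, s4, s5, s7}.
Read 'b': {s0, s1, s2, s3, s4, s5, s7} → {s0, s1, s2, s3, s4, s5, s6}.
Read 'a': {s0, s1, s2, s3, s4, s5, s6} → {s0, s1, s2, s3, s4, s5, s7}.
Read 'b': {s0, s1, s2, s3, s4, s5, s7} → {s0, s1, s2, s3, s4, s5, s6}.
The final set {s0, s1, s2, s3, s4, s5, s6} contains the accepting state s1.

Yes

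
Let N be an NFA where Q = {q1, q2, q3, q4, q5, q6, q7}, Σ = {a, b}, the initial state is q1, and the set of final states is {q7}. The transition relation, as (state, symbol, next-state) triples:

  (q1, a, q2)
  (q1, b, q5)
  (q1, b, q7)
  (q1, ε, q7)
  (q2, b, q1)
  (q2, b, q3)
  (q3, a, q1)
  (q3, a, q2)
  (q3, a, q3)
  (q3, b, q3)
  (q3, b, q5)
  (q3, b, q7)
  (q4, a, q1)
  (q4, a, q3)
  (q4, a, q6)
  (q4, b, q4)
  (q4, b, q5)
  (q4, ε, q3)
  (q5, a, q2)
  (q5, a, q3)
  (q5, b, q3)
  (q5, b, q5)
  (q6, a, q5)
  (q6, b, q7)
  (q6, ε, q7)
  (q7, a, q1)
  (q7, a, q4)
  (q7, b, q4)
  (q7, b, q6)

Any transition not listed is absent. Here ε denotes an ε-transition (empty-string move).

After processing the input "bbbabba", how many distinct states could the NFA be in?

Start: ε-closure({q1}) = {q1, q7}.
Read 'b': {q1, q7} → {q3, q4, q5, q6, q7}.
Read 'b': {q3, q4, q5, q6, q7} → {q3, q4, q5, q6, q7}.
Read 'b': {q3, q4, q5, q6, q7} → {q3, q4, q5, q6, q7}.
Read 'a': {q3, q4, q5, q6, q7} → {q1, q2, q3, q4, q5, q6, q7}.
Read 'b': {q1, q2, q3, q4, q5, q6, q7} → {q1, q3, q4, q5, q6, q7}.
Read 'b': {q1, q3, q4, q5, q6, q7} → {q3, q4, q5, q6, q7}.
Read 'a': {q3, q4, q5, q6, q7} → {q1, q2, q3, q4, q5, q6, q7}.
That set has 7 states.

7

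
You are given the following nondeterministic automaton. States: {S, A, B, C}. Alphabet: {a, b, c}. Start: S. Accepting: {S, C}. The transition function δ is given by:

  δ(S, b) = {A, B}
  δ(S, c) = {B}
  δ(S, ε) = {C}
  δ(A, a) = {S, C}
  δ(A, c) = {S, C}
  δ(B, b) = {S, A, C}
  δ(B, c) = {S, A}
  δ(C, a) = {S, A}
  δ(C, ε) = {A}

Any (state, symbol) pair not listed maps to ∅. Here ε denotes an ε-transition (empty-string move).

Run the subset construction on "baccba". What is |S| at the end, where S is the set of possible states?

3

Start: ε-closure({S}) = {S, A, C}.
Read 'b': {S, A, C} → {A, B}.
Read 'a': {A, B} → {S, A, C}.
Read 'c': {S, A, C} → {S, A, B, C}.
Read 'c': {S, A, B, C} → {S, A, B, C}.
Read 'b': {S, A, B, C} → {S, A, B, C}.
Read 'a': {S, A, B, C} → {S, A, C}.
That set has 3 states.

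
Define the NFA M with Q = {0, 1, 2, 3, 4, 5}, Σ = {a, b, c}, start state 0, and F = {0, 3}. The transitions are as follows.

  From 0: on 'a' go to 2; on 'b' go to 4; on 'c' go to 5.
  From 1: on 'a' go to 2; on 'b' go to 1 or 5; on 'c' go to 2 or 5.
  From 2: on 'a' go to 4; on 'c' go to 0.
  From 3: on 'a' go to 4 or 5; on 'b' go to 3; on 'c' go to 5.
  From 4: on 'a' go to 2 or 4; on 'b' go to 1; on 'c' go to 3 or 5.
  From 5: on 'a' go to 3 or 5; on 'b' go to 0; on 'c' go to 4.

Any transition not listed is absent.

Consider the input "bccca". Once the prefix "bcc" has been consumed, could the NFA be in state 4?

Start in {0}.
Read 'b': 0→{4}; now {4}.
Read 'c': 4→{3, 5}; now {3, 5}.
Read 'c': 3→{5}, 5→{4}; now {4, 5}.
State 4 is in {4, 5}.

Yes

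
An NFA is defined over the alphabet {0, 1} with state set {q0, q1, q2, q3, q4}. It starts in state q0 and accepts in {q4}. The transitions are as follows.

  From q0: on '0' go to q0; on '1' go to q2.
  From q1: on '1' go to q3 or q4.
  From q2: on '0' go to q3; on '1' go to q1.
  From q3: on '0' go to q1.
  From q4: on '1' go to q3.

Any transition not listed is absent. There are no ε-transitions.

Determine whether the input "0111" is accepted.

Start in {q0}.
Read '0': q0→{q0}; now {q0}.
Read '1': q0→{q2}; now {q2}.
Read '1': q2→{q1}; now {q1}.
Read '1': q1→{q3, q4}; now {q3, q4}.
The final set {q3, q4} contains the accepting state q4.

Yes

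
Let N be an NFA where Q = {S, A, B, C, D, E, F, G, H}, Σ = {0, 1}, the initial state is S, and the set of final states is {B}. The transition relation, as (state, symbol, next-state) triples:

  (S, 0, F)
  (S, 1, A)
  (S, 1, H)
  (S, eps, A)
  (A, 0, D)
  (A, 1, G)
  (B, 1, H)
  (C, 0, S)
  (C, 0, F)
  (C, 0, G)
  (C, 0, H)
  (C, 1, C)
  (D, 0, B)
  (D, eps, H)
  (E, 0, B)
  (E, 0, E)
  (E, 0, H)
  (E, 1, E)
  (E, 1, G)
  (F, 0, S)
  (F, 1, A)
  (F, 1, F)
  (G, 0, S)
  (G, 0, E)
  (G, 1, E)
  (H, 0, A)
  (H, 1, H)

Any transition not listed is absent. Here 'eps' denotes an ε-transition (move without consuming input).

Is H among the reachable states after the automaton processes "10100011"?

Yes

Start: ε-closure({S}) = {S, A}.
Read '1': {S, A} → {A, G, H}.
Read '0': {A, G, H} → {S, A, D, E, H}.
Read '1': {S, A, D, E, H} → {A, E, G, H}.
Read '0': {A, E, G, H} → {S, A, B, D, E, H}.
Read '0': {S, A, B, D, E, H} → {A, B, D, E, F, H}.
Read '0': {A, B, D, E, F, H} → {S, A, B, D, E, H}.
Read '1': {S, A, B, D, E, H} → {A, E, G, H}.
Read '1': {A, E, G, H} → {E, G, H}.
State H is in {E, G, H}.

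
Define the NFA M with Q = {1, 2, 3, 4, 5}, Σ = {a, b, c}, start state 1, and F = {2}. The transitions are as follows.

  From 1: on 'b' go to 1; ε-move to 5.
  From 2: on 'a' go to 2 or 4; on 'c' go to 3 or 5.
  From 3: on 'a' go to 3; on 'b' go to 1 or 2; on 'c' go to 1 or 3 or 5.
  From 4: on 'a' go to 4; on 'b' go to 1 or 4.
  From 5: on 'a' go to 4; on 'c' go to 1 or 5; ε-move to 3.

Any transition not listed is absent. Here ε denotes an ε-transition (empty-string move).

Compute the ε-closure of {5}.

{3, 5}

Begin with {5}.
ε-move 5 → 3; add 3.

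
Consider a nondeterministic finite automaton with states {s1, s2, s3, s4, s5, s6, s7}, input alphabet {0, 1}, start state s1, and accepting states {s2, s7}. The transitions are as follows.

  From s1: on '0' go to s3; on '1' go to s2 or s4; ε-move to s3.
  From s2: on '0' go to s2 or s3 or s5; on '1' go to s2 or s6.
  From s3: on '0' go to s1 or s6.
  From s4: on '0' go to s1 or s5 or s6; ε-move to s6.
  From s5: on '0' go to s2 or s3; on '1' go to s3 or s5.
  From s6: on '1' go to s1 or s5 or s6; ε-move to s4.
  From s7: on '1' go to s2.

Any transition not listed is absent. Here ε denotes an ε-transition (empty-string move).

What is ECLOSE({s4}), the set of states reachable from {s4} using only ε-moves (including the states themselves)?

Begin with {s4}.
ε-move s4 → s6; add s6.

{s4, s6}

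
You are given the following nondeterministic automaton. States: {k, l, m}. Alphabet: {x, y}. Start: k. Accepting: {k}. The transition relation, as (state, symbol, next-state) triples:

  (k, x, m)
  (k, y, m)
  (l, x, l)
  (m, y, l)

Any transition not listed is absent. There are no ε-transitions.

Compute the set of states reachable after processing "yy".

{l}

Start in {k}.
Read 'y': {k} → {m}.
Read 'y': {m} → {l}.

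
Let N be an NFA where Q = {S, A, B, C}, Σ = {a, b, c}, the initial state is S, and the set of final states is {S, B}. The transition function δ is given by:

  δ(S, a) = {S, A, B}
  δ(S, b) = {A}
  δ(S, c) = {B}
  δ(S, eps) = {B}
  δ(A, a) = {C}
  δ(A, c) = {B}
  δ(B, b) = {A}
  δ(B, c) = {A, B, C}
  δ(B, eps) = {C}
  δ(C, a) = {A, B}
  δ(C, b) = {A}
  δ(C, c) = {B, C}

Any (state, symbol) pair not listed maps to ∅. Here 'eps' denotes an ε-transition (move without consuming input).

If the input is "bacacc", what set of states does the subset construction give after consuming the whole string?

Start: ε-closure({S}) = {S, B, C}.
Read 'b': S→{A}, B→{A}, C→{A}; now {A}.
Read 'a': A→{C}; now {C}.
Read 'c': C→{B, C}; now {B, C}.
Read 'a': B→∅, C→{A, B}; union {A, B}; ε-closure = {A, B, C}.
Read 'c': A→{B}, B→{A, B, C}, C→{B, C}; now {A, B, C}.
Read 'c': A→{B}, B→{A, B, C}, C→{B, C}; now {A, B, C}.

{A, B, C}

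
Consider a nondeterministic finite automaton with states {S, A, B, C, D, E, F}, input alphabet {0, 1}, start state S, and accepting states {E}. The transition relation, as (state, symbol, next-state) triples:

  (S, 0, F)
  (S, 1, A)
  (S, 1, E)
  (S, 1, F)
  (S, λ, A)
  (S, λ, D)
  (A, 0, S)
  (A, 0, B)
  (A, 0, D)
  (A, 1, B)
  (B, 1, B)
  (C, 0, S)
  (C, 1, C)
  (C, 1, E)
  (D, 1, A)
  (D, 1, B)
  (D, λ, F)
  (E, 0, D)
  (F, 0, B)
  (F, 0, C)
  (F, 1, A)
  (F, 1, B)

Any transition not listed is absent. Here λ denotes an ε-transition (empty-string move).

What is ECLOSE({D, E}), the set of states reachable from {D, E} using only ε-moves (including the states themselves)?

{D, E, F}

Begin with {D, E}.
ε-move D → F; add F.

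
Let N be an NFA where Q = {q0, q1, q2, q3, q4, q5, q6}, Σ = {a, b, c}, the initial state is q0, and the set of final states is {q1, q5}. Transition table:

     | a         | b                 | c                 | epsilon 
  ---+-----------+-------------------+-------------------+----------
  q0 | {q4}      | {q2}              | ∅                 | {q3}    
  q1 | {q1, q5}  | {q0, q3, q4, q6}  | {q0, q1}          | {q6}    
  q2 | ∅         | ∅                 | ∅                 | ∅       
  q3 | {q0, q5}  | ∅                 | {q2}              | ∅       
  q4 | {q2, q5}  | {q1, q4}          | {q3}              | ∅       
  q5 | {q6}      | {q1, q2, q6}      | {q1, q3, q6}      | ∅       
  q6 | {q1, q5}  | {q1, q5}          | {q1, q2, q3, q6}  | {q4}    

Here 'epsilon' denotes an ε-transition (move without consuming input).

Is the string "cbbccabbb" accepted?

Start: ε-closure({q0}) = {q0, q3}.
Read 'c': {q0, q3} → {q2}.
Read 'b': {q2} → ∅.
The set is empty and remains empty for the remaining 7 symbols.
The final set ∅ contains no accepting state.

No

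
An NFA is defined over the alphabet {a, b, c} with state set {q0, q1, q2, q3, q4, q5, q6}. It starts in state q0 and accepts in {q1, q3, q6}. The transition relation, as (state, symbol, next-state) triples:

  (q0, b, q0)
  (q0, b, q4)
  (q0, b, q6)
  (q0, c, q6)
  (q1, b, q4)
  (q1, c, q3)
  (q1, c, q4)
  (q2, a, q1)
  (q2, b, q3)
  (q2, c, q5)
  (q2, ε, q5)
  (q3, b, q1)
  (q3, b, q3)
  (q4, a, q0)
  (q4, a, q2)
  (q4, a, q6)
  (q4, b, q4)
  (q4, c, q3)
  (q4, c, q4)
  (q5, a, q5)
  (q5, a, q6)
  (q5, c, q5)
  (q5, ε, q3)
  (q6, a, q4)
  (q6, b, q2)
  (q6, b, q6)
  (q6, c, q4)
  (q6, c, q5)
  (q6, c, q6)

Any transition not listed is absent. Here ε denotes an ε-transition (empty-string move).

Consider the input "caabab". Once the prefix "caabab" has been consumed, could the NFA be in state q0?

Yes

Start in {q0}.
Read 'c': q0→{q6}; now {q6}.
Read 'a': q6→{q4}; now {q4}.
Read 'a': q4→{q0, q2, q6}; union {q0, q2, q6}; ε-closure = {q0, q2, q3, q5, q6}.
Read 'b': q0→{q0, q4, q6}, q2→{q3}, q3→{q1, q3}, q5→∅, q6→{q2, q6}; union {q0, q1, q2, q3, q4, q6}; ε-closure = {q0, q1, q2, q3, q4, q5, q6}.
Read 'a': q0→∅, q1→∅, q2→{q1}, q3→∅, q4→{q0, q2, q6}, q5→{q5, q6}, q6→{q4}; union {q0, q1, q2, q4, q5, q6}; ε-closure = {q0, q1, q2, q3, q4, q5, q6}.
Read 'b': q0→{q0, q4, q6}, q1→{q4}, q2→{q3}, q3→{q1, q3}, q4→{q4}, q5→∅, q6→{q2, q6}; union {q0, q1, q2, q3, q4, q6}; ε-closure = {q0, q1, q2, q3, q4, q5, q6}.
State q0 is in {q0, q1, q2, q3, q4, q5, q6}.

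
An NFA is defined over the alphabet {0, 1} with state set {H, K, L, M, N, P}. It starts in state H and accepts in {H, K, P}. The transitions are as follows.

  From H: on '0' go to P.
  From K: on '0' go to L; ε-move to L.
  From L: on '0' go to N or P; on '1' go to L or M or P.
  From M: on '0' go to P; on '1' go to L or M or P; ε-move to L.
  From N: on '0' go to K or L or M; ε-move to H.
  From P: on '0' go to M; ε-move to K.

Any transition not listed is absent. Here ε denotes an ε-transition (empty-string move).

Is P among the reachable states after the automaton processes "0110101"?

Start in {H}.
Read '0': H→{P}; union {P}; ε-closure = {K, L, P}.
Read '1': K→∅, L→{L, M, P}, P→∅; union {L, M, P}; ε-closure = {K, L, M, P}.
Read '1': K→∅, L→{L, M, P}, M→{L, M, P}, P→∅; union {L, M, P}; ε-closure = {K, L, M, P}.
Read '0': K→{L}, L→{N, P}, M→{P}, P→{M}; union {L, M, N, P}; ε-closure = {H, K, L, M, N, P}.
Read '1': H→∅, K→∅, L→{L, M, P}, M→{L, M, P}, N→∅, P→∅; union {L, M, P}; ε-closure = {K, L, M, P}.
Read '0': K→{L}, L→{N, P}, M→{P}, P→{M}; union {L, M, N, P}; ε-closure = {H, K, L, M, N, P}.
Read '1': H→∅, K→∅, L→{L, M, P}, M→{L, M, P}, N→∅, P→∅; union {L, M, P}; ε-closure = {K, L, M, P}.
State P is in {K, L, M, P}.

Yes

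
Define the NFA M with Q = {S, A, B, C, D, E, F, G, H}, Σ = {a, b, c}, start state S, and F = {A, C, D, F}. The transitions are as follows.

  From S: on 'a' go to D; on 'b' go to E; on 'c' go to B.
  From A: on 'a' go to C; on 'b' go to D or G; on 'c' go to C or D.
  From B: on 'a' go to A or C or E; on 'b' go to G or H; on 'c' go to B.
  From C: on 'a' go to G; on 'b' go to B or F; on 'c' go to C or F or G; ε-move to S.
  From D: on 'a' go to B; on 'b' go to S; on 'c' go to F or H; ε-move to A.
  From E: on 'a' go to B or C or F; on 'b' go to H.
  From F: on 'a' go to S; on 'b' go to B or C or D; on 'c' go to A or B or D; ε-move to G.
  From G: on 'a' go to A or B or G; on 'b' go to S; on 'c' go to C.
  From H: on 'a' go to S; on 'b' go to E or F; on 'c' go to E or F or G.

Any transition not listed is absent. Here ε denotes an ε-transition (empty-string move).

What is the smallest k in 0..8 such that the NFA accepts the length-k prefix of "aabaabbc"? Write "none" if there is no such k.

1

Start in {S}.
Read 'a': {S} → {A, D}.
None of the earlier sets intersect F, but {A, D} does.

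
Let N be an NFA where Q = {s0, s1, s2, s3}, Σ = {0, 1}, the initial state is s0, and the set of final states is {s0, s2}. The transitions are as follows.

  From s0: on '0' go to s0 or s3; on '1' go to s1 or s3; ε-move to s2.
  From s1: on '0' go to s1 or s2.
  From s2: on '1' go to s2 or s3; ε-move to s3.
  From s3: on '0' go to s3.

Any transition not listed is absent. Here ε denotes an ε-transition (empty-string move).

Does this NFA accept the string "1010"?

Start: ε-closure({s0}) = {s0, s2, s3}.
Read '1': s0→{s1, s3}, s2→{s2, s3}, s3→∅; now {s1, s2, s3}.
Read '0': s1→{s1, s2}, s2→∅, s3→{s3}; now {s1, s2, s3}.
Read '1': s1→∅, s2→{s2, s3}, s3→∅; now {s2, s3}.
Read '0': s2→∅, s3→{s3}; now {s3}.
The final set {s3} contains no accepting state.

No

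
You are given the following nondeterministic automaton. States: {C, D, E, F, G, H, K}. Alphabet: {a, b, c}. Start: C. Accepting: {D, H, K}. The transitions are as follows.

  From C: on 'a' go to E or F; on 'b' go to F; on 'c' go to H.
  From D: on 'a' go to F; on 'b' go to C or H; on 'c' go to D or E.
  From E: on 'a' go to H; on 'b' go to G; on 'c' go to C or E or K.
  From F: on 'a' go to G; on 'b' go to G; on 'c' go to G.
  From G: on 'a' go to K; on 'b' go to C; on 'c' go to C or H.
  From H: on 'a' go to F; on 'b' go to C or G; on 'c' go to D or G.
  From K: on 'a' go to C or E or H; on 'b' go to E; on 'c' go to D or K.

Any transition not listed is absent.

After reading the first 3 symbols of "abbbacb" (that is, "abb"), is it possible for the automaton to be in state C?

Yes

Start in {C}.
Read 'a': C→{E, F}; now {E, F}.
Read 'b': E→{G}, F→{G}; now {G}.
Read 'b': G→{C}; now {C}.
State C is in {C}.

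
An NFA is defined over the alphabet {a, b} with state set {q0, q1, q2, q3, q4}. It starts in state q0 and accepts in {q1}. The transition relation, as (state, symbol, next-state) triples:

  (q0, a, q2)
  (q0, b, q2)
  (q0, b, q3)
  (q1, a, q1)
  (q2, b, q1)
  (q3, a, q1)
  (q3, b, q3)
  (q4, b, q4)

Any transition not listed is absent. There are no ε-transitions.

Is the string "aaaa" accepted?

Start in {q0}.
Read 'a': q0→{q2}; now {q2}.
Read 'a': q2→∅; now ∅.
The set is empty and remains empty for the remaining 2 symbols.
The final set ∅ contains no accepting state.

No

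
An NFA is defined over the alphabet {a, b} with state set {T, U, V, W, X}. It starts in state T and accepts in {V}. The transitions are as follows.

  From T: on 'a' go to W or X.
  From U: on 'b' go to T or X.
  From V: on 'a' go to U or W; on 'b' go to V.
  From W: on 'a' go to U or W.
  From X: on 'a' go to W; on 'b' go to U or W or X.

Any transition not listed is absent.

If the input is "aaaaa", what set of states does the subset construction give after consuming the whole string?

{U, W}

Start in {T}.
Read 'a': T→{W, X}; now {W, X}.
Read 'a': W→{U, W}, X→{W}; now {U, W}.
Read 'a': U→∅, W→{U, W}; now {U, W}.
Read 'a': U→∅, W→{U, W}; now {U, W}.
Read 'a': U→∅, W→{U, W}; now {U, W}.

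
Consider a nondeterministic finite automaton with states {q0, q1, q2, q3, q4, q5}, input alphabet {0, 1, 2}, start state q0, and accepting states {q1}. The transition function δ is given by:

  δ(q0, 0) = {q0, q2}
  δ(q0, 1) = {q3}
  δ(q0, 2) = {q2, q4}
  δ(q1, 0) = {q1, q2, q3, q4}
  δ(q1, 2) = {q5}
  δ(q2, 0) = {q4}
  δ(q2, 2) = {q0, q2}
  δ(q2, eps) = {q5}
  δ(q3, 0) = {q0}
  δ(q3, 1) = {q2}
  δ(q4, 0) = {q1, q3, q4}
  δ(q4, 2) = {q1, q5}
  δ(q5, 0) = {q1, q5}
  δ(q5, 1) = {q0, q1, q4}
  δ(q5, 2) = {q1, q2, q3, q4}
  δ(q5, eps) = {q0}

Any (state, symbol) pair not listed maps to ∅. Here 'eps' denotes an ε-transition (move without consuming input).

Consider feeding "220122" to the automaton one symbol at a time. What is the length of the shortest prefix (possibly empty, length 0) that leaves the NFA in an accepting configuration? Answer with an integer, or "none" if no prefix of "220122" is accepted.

2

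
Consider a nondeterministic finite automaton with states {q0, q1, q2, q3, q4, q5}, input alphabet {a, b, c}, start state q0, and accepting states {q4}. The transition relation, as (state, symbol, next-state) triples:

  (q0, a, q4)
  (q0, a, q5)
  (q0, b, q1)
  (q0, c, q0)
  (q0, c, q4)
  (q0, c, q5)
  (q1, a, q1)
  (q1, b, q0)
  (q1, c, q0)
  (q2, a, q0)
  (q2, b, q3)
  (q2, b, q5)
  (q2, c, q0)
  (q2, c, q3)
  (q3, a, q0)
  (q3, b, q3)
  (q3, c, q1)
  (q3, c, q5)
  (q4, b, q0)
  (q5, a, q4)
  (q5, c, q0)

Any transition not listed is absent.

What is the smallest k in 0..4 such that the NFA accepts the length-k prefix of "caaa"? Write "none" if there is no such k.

Start in {q0}.
Read 'c': q0→{q0, q4, q5}; now {q0, q4, q5}.
None of the earlier sets intersect F, but {q0, q4, q5} does.

1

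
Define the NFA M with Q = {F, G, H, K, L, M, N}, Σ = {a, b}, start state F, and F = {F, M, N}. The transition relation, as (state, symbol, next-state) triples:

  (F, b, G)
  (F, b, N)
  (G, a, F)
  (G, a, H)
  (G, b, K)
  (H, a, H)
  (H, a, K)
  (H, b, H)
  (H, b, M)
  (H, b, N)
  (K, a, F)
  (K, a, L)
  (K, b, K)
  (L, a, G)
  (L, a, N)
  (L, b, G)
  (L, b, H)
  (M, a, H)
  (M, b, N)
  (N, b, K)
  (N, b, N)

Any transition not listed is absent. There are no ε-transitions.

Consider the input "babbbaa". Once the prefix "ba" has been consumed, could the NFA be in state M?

No

Start in {F}.
Read 'b': F→{G, N}; now {G, N}.
Read 'a': G→{F, H}, N→∅; now {F, H}.
State M is not in {F, H}.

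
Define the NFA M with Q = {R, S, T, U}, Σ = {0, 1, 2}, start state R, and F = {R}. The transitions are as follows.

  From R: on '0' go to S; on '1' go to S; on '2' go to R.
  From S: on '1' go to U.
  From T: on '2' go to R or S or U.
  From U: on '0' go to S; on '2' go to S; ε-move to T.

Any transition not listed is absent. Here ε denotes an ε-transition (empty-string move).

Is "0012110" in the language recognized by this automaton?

No

Start in {R}.
Read '0': {R} → {S}.
Read '0': {S} → ∅.
The set is empty and remains empty for the remaining 5 symbols.
The final set ∅ contains no accepting state.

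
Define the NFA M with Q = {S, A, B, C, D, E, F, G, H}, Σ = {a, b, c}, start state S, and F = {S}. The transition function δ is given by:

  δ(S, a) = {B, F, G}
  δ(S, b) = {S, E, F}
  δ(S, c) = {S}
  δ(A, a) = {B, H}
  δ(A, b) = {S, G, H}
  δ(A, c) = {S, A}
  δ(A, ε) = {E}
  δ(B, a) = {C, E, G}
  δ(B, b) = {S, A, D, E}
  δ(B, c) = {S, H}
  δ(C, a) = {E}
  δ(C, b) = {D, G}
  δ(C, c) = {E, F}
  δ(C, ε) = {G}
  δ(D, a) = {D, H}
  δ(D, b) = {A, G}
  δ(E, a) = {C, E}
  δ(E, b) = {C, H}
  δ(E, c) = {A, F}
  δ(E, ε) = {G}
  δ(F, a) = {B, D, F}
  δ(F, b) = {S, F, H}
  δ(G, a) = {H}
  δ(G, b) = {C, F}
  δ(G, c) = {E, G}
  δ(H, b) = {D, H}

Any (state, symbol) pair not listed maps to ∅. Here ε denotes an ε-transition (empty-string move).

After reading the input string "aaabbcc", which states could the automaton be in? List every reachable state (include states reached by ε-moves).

Start in {S}.
Read 'a': {S} → {B, F, G}.
Read 'a': {B, F, G} → {B, C, D, E, F, G, H}.
Read 'a': {B, C, D, E, F, G, H} → {B, C, D, E, F, G, H}.
Read 'b': {B, C, D, E, F, G, H} → {S, A, C, D, E, F, G, H}.
Read 'b': {S, A, C, D, E, F, G, H} → {S, A, C, D, E, F, G, H}.
Read 'c': {S, A, C, D, E, F, G, H} → {S, A, E, F, G}.
Read 'c': {S, A, E, F, G} → {S, A, E, F, G}.

{S, A, E, F, G}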